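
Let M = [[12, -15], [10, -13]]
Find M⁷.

[[4758, -6945], [4630, -6817]]

tr M = -1 and det M = -6, so the characteristic polynomial is λ² − (-1)λ + (-6) with roots -3 and 2.
Eigenvectors give P = [[1, 3], [1, 2]] with P⁻¹ = [[-2, 3], [1, -1]], and M = P·diag(-3, 2)·P⁻¹.
Then M⁷ = P·diag(-2187, 128)·P⁻¹ = [[-2187, 384], [-2187, 256]] · [[-2, 3], [1, -1]] = [[4758, -6945], [4630, -6817]].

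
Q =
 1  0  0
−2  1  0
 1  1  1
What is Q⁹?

Q = I + N where N = [[0, 0, 0], [−2, 0, 0], [1, 1, 0]] is strictly lower-triangular, so N³ = 0.
(I + N)⁹ = I + 9·N + 36·N² = [[1, 0, 0], [−18, 1, 0], [−63, 9, 1]].

[[1, 0, 0], [−18, 1, 0], [−63, 9, 1]]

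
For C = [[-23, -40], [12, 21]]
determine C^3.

[[-167, -280], [84, 141]]

tr C = -2 and det C = -3, so the characteristic polynomial is λ² − (-2)λ + (-3) with roots 1 and -3.
Eigenvectors give P = [[-5, -2], [3, 1]] with P⁻¹ = [[1, 2], [-3, -5]], and C = P·diag(1, -3)·P⁻¹.
Then C^3 = P·diag(1, -27)·P⁻¹ = [[-5, 54], [3, -27]] · [[1, 2], [-3, -5]] = [[-167, -280], [84, 141]].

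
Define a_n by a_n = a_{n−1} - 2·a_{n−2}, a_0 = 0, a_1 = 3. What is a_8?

-9

With companion matrix B = [[1, -2], [1, 0]], [a_n, a_{n−1}]ᵀ = B·[a_{n−1}, a_{n−2}]ᵀ, so [a_8, a_7]ᵀ = B⁷·[a_1, a_0]ᵀ.
B⁷ = [[-3, -14], [7, -10]], giving [a_8, a_7]ᵀ = [[-9], [21]].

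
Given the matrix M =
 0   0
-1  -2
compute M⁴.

[[0, 0], [8, 16]]

M² = [[0, 0], [2, 4]]
M³ = [[0, 0], [-4, -8]]
M⁴ = [[0, 0], [8, 16]]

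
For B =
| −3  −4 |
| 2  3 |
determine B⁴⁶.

B² = I (check: tr B = 0 and det B = −1), so B⁴⁶ = I since 46 is even.

[[1, 0], [0, 1]]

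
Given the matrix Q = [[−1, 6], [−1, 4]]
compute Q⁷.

tr Q = 3 and det Q = 2, so the characteristic polynomial is λ² − (3)λ + (2) with roots 2 and 1.
Eigenvectors give P = [[2, 3], [1, 1]] with P⁻¹ = [[−1, 3], [1, −2]], and Q = P·diag(2, 1)·P⁻¹.
Then Q⁷ = P·diag(128, 1)·P⁻¹ = [[256, 3], [128, 1]] · [[−1, 3], [1, −2]] = [[−253, 762], [−127, 382]].

[[−253, 762], [−127, 382]]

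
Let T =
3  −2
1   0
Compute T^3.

tr T = 3 and det T = 2, so the characteristic polynomial is λ² − (3)λ + (2) with roots 1 and 2.
Eigenvectors give P = [[1, 2], [1, 1]] with P⁻¹ = [[−1, 2], [1, −1]], and T = P·diag(1, 2)·P⁻¹.
Then T^3 = P·diag(1, 8)·P⁻¹ = [[1, 16], [1, 8]] · [[−1, 2], [1, −1]] = [[15, −14], [7, −6]].

[[15, −14], [7, −6]]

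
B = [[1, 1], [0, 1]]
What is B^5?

B = I + N where N = [[0, 1], [0, 0]] is strictly upper-triangular, so N^2 = 0.
(I + N)^5 = I + 5·N = [[1, 5], [0, 1]].

[[1, 5], [0, 1]]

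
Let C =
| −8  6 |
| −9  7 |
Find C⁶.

tr C = −1 and det C = −2, so the characteristic polynomial is λ² − (−1)λ + (−2) with roots −2 and 1.
Eigenvectors give P = [[1, −2], [1, −3]] with P⁻¹ = [[3, −2], [1, −1]], and C = P·diag(−2, 1)·P⁻¹.
Then C⁶ = P·diag(64, 1)·P⁻¹ = [[64, −2], [64, −3]] · [[3, −2], [1, −1]] = [[190, −126], [189, −125]].

[[190, −126], [189, −125]]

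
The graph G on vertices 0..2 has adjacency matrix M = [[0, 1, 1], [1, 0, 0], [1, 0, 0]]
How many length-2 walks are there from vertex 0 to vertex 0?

2

The number of length-2 walks from vertex 0 to vertex 0 is entry (0,0) of M², where M is the adjacency matrix.
M² = [[2, 0, 0], [0, 1, 1], [0, 1, 1]]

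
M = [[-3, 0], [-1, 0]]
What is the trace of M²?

9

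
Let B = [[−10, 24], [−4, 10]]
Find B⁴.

[[16, 0], [0, 16]]

tr B = 0 and det B = −4, so the characteristic polynomial is λ² − (0)λ + (−4) with roots 2 and −2.
Eigenvectors give P = [[2, 3], [1, 1]] with P⁻¹ = [[−1, 3], [1, −2]], and B = P·diag(2, −2)·P⁻¹.
Then B⁴ = P·diag(16, 16)·P⁻¹ = [[32, 48], [16, 16]] · [[−1, 3], [1, −2]] = [[16, 0], [0, 16]].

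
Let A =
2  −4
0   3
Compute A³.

[[8, −76], [0, 27]]

A² = [[4, −20], [0, 9]]
A³ = [[8, −76], [0, 27]]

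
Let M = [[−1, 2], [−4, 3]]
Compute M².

[[−7, 4], [−8, 1]]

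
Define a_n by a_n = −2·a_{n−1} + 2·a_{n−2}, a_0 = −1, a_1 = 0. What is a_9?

With companion matrix C = [[−2, 2], [1, 0]], [a_n, a_{n−1}]ᵀ = C·[a_{n−1}, a_{n−2}]ᵀ, so [a_9, a_8]ᵀ = C⁸·[a_1, a_0]ᵀ.
C⁸ = [[2448, −1792], [−896, 656]], giving [a_9, a_8]ᵀ = [[1792], [−656]].

1792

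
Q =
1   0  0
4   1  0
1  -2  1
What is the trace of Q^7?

Q = I + N where N = [[0, 0, 0], [4, 0, 0], [1, -2, 0]] is strictly lower-triangular, so N^3 = 0.
(I + N)^7 = I + 7·N + 21·N^2 = [[1, 0, 0], [28, 1, 0], [-161, -14, 1]].

3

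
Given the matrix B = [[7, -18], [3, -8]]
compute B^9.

tr B = -1 and det B = -2, so the characteristic polynomial is λ² − (-1)λ + (-2) with roots 1 and -2.
Eigenvectors give P = [[3, 2], [1, 1]] with P⁻¹ = [[1, -2], [-1, 3]], and B = P·diag(1, -2)·P⁻¹.
Then B^9 = P·diag(1, -512)·P⁻¹ = [[3, -1024], [1, -512]] · [[1, -2], [-1, 3]] = [[1027, -3078], [513, -1538]].

[[1027, -3078], [513, -1538]]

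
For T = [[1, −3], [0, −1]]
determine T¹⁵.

[[1, −3], [0, −1]]

T² = I (check: tr T = 0 and det T = −1), so T¹⁵ = T since 15 is odd.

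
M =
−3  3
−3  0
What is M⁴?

M² = [[0, −9], [9, −9]]
M³ = [[27, 0], [0, 27]]
M⁴ = [[−81, 81], [−81, 0]]

[[−81, 81], [−81, 0]]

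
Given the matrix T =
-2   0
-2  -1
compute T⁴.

T² = [[4, 0], [6, 1]]
T³ = [[-8, 0], [-14, -1]]
T⁴ = [[16, 0], [30, 1]]

[[16, 0], [30, 1]]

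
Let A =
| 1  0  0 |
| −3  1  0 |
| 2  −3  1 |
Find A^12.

[[1, 0, 0], [−36, 1, 0], [618, −36, 1]]

A = I + N where N = [[0, 0, 0], [−3, 0, 0], [2, −3, 0]] is strictly lower-triangular, so N^3 = 0.
(I + N)^12 = I + 12·N + 66·N^2 = [[1, 0, 0], [−36, 1, 0], [618, −36, 1]].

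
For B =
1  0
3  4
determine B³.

[[1, 0], [63, 64]]

B² = [[1, 0], [15, 16]]
B³ = [[1, 0], [63, 64]]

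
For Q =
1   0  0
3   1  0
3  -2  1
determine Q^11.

[[1, 0, 0], [33, 1, 0], [-297, -22, 1]]

Q = I + N where N = [[0, 0, 0], [3, 0, 0], [3, -2, 0]] is strictly lower-triangular, so N^3 = 0.
(I + N)^11 = I + 11·N + 55·N^2 = [[1, 0, 0], [33, 1, 0], [-297, -22, 1]].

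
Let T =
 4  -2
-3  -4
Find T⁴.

T² = [[22, 0], [0, 22]]
T³ = [[88, -44], [-66, -88]]
T⁴ = [[484, 0], [0, 484]]

[[484, 0], [0, 484]]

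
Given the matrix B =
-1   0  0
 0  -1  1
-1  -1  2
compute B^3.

B^2 = [[1, 0, 0], [-1, 0, 1], [-1, -1, 3]]
B^3 = [[-1, 0, 0], [0, -1, 2], [-2, -2, 5]]

[[-1, 0, 0], [0, -1, 2], [-2, -2, 5]]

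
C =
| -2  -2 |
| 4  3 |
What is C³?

[[0, 2], [-4, -5]]

C² = [[-4, -2], [4, 1]]
C³ = [[0, 2], [-4, -5]]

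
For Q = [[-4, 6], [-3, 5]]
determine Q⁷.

[[-130, 258], [-129, 257]]

tr Q = 1 and det Q = -2, so the characteristic polynomial is λ² − (1)λ + (-2) with roots -1 and 2.
Eigenvectors give P = [[2, -1], [1, -1]] with P⁻¹ = [[1, -1], [1, -2]], and Q = P·diag(-1, 2)·P⁻¹.
Then Q⁷ = P·diag(-1, 128)·P⁻¹ = [[-2, -128], [-1, -128]] · [[1, -1], [1, -2]] = [[-130, 258], [-129, 257]].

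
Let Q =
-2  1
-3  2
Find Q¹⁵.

[[-2, 1], [-3, 2]]

Q² = I (check: tr Q = 0 and det Q = -1), so Q¹⁵ = Q since 15 is odd.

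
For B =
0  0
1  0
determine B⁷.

[[0, 0], [0, 0]]

B is strictly triangular, hence nilpotent: B² = 0, so B⁷ = 0.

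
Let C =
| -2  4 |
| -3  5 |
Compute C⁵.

tr C = 3 and det C = 2, so the characteristic polynomial is λ² − (3)λ + (2) with roots 2 and 1.
Eigenvectors give P = [[1, 4], [1, 3]] with P⁻¹ = [[-3, 4], [1, -1]], and C = P·diag(2, 1)·P⁻¹.
Then C⁵ = P·diag(32, 1)·P⁻¹ = [[32, 4], [32, 3]] · [[-3, 4], [1, -1]] = [[-92, 124], [-93, 125]].

[[-92, 124], [-93, 125]]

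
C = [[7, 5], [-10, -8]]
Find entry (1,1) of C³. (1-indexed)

tr C = -1 and det C = -6, so the characteristic polynomial is λ² − (-1)λ + (-6) with roots -3 and 2.
Eigenvectors give P = [[-1, 1], [2, -1]] with P⁻¹ = [[1, 1], [2, 1]], and C = P·diag(-3, 2)·P⁻¹.
Then C³ = P·diag(-27, 8)·P⁻¹ = [[27, 8], [-54, -8]] · [[1, 1], [2, 1]] = [[43, 35], [-70, -62]].

43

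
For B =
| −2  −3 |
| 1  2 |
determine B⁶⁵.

[[−2, −3], [1, 2]]

B² = I (check: tr B = 0 and det B = −1), so B⁶⁵ = B since 65 is odd.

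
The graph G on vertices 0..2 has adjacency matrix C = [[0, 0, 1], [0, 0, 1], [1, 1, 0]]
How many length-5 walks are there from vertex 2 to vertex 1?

The number of length-5 walks from vertex 2 to vertex 1 is entry (2,1) of C^5, where C is the adjacency matrix.
C^2 = [[1, 1, 0], [1, 1, 0], [0, 0, 2]]
C^3 = [[0, 0, 2], [0, 0, 2], [2, 2, 0]]
C^4 = [[2, 2, 0], [2, 2, 0], [0, 0, 4]]
C^5 = [[0, 0, 4], [0, 0, 4], [4, 4, 0]]

4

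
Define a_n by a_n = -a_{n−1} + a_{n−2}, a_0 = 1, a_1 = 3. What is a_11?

212

With companion matrix B = [[-1, 1], [1, 0]], [a_n, a_{n−1}]ᵀ = B·[a_{n−1}, a_{n−2}]ᵀ, so [a_11, a_10]ᵀ = B¹⁰·[a_1, a_0]ᵀ.
B¹⁰ = [[89, -55], [-55, 34]], giving [a_11, a_10]ᵀ = [[212], [-131]].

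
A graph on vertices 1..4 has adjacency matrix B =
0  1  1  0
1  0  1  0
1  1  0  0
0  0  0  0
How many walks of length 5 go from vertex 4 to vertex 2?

The number of length-5 walks from vertex 4 to vertex 2 is entry (4,2) of B^5, where B is the adjacency matrix.
B^2 = [[2, 1, 1, 0], [1, 2, 1, 0], [1, 1, 2, 0], [0, 0, 0, 0]]
B^3 = [[2, 3, 3, 0], [3, 2, 3, 0], [3, 3, 2, 0], [0, 0, 0, 0]]
B^4 = [[6, 5, 5, 0], [5, 6, 5, 0], [5, 5, 6, 0], [0, 0, 0, 0]]
B^5 = [[10, 11, 11, 0], [11, 10, 11, 0], [11, 11, 10, 0], [0, 0, 0, 0]]

0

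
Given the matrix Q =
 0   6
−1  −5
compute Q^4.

tr Q = −5 and det Q = 6, so the characteristic polynomial is λ² − (−5)λ + (6) with roots −3 and −2.
Eigenvectors give P = [[−2, −3], [1, 1]] with P⁻¹ = [[1, 3], [−1, −2]], and Q = P·diag(−3, −2)·P⁻¹.
Then Q^4 = P·diag(81, 16)·P⁻¹ = [[−162, −48], [81, 16]] · [[1, 3], [−1, −2]] = [[−114, −390], [65, 211]].

[[−114, −390], [65, 211]]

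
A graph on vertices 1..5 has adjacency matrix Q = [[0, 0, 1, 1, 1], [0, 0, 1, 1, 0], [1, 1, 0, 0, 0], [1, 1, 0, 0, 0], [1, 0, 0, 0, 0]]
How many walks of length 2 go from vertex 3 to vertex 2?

The number of length-2 walks from vertex 3 to vertex 2 is entry (3,2) of Q², where Q is the adjacency matrix.
Q² = [[3, 2, 0, 0, 0], [2, 2, 0, 0, 0], [0, 0, 2, 2, 1], [0, 0, 2, 2, 1], [0, 0, 1, 1, 1]]

0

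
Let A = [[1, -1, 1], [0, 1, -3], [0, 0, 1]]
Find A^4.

[[1, -4, 22], [0, 1, -12], [0, 0, 1]]

A = I + N where N = [[0, -1, 1], [0, 0, -3], [0, 0, 0]] is strictly upper-triangular, so N^3 = 0.
(I + N)^4 = I + 4·N + 6·N^2 = [[1, -4, 22], [0, 1, -12], [0, 0, 1]].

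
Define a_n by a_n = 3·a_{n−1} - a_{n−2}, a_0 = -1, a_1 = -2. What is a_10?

With companion matrix A = [[3, -1], [1, 0]], [a_n, a_{n−1}]ᵀ = A·[a_{n−1}, a_{n−2}]ᵀ, so [a_10, a_9]ᵀ = A⁹·[a_1, a_0]ᵀ.
A⁹ = [[6765, -2584], [2584, -987]], giving [a_10, a_9]ᵀ = [[-10946], [-4181]].

-10946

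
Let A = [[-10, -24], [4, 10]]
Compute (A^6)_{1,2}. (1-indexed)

0

tr A = 0 and det A = -4, so the characteristic polynomial is λ² − (0)λ + (-4) with roots 2 and -2.
Eigenvectors give P = [[-2, -3], [1, 1]] with P⁻¹ = [[1, 3], [-1, -2]], and A = P·diag(2, -2)·P⁻¹.
Then A^6 = P·diag(64, 64)·P⁻¹ = [[-128, -192], [64, 64]] · [[1, 3], [-1, -2]] = [[64, 0], [0, 64]].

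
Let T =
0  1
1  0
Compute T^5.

[[0, 1], [1, 0]]

T² = I (check: tr T = 0 and det T = −1), so T^5 = T since 5 is odd.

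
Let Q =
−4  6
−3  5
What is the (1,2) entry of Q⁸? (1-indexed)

510

tr Q = 1 and det Q = −2, so the characteristic polynomial is λ² − (1)λ + (−2) with roots 2 and −1.
Eigenvectors give P = [[−1, −2], [−1, −1]] with P⁻¹ = [[1, −2], [−1, 1]], and Q = P·diag(2, −1)·P⁻¹.
Then Q⁸ = P·diag(256, 1)·P⁻¹ = [[−256, −2], [−256, −1]] · [[1, −2], [−1, 1]] = [[−254, 510], [−255, 511]].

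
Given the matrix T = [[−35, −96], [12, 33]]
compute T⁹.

[[−177155, −472416], [59052, 157473]]

tr T = −2 and det T = −3, so the characteristic polynomial is λ² − (−2)λ + (−3) with roots −3 and 1.
Eigenvectors give P = [[−3, −8], [1, 3]] with P⁻¹ = [[−3, −8], [1, 3]], and T = P·diag(−3, 1)·P⁻¹.
Then T⁹ = P·diag(−19683, 1)·P⁻¹ = [[59049, −8], [−19683, 3]] · [[−3, −8], [1, 3]] = [[−177155, −472416], [59052, 157473]].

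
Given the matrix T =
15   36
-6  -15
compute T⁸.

tr T = 0 and det T = -9, so the characteristic polynomial is λ² − (0)λ + (-9) with roots -3 and 3.
Eigenvectors give P = [[-2, 3], [1, -1]] with P⁻¹ = [[1, 3], [1, 2]], and T = P·diag(-3, 3)·P⁻¹.
Then T⁸ = P·diag(6561, 6561)·P⁻¹ = [[-13122, 19683], [6561, -6561]] · [[1, 3], [1, 2]] = [[6561, 0], [0, 6561]].

[[6561, 0], [0, 6561]]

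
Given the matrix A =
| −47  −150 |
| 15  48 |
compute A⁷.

tr A = 1 and det A = −6, so the characteristic polynomial is λ² − (1)λ + (−6) with roots −2 and 3.
Eigenvectors give P = [[10, −3], [−3, 1]] with P⁻¹ = [[1, 3], [3, 10]], and A = P·diag(−2, 3)·P⁻¹.
Then A⁷ = P·diag(−128, 2187)·P⁻¹ = [[−1280, −6561], [384, 2187]] · [[1, 3], [3, 10]] = [[−20963, −69450], [6945, 23022]].

[[−20963, −69450], [6945, 23022]]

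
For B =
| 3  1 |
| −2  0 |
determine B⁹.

[[1023, 511], [−1022, −510]]

tr B = 3 and det B = 2, so the characteristic polynomial is λ² − (3)λ + (2) with roots 2 and 1.
Eigenvectors give P = [[1, 1], [−1, −2]] with P⁻¹ = [[2, 1], [−1, −1]], and B = P·diag(2, 1)·P⁻¹.
Then B⁹ = P·diag(512, 1)·P⁻¹ = [[512, 1], [−512, −2]] · [[2, 1], [−1, −1]] = [[1023, 511], [−1022, −510]].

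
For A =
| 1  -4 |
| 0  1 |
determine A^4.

A = I + N where N = [[0, -4], [0, 0]] is strictly upper-triangular, so N^2 = 0.
(I + N)^4 = I + 4·N = [[1, -16], [0, 1]].

[[1, -16], [0, 1]]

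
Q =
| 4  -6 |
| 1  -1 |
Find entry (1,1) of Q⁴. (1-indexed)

tr Q = 3 and det Q = 2, so the characteristic polynomial is λ² − (3)λ + (2) with roots 2 and 1.
Eigenvectors give P = [[3, 2], [1, 1]] with P⁻¹ = [[1, -2], [-1, 3]], and Q = P·diag(2, 1)·P⁻¹.
Then Q⁴ = P·diag(16, 1)·P⁻¹ = [[48, 2], [16, 1]] · [[1, -2], [-1, 3]] = [[46, -90], [15, -29]].

46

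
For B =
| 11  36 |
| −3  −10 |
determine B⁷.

tr B = 1 and det B = −2, so the characteristic polynomial is λ² − (1)λ + (−2) with roots 2 and −1.
Eigenvectors give P = [[4, −3], [−1, 1]] with P⁻¹ = [[1, 3], [1, 4]], and B = P·diag(2, −1)·P⁻¹.
Then B⁷ = P·diag(128, −1)·P⁻¹ = [[512, 3], [−128, −1]] · [[1, 3], [1, 4]] = [[515, 1548], [−129, −388]].

[[515, 1548], [−129, −388]]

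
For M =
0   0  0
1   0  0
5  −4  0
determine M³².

M is strictly triangular, hence nilpotent: M³ = 0, so M³² = 0.

[[0, 0, 0], [0, 0, 0], [0, 0, 0]]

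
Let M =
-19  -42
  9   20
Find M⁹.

tr M = 1 and det M = -2, so the characteristic polynomial is λ² − (1)λ + (-2) with roots 2 and -1.
Eigenvectors give P = [[-2, 7], [1, -3]] with P⁻¹ = [[3, 7], [1, 2]], and M = P·diag(2, -1)·P⁻¹.
Then M⁹ = P·diag(512, -1)·P⁻¹ = [[-1024, -7], [512, 3]] · [[3, 7], [1, 2]] = [[-3079, -7182], [1539, 3590]].

[[-3079, -7182], [1539, 3590]]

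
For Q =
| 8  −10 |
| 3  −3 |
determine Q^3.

tr Q = 5 and det Q = 6, so the characteristic polynomial is λ² − (5)λ + (6) with roots 2 and 3.
Eigenvectors give P = [[−5, 2], [−3, 1]] with P⁻¹ = [[1, −2], [3, −5]], and Q = P·diag(2, 3)·P⁻¹.
Then Q^3 = P·diag(8, 27)·P⁻¹ = [[−40, 54], [−24, 27]] · [[1, −2], [3, −5]] = [[122, −190], [57, −87]].

[[122, −190], [57, −87]]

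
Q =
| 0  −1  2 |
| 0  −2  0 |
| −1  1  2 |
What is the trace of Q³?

−12

Q² = [[−2, 4, 4], [0, 4, 0], [−2, 1, 2]]
Q³ = [[−4, −2, 4], [0, −8, 0], [−2, 2, 0]]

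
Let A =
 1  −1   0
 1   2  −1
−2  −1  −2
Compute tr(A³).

−14

A² = [[0, −3, 1], [5, 4, 0], [1, 2, 5]]
A³ = [[−5, −7, 1], [9, 3, −4], [−7, −2, −12]]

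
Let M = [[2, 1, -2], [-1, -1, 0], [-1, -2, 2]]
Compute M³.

M² = [[5, 5, -8], [-1, 0, 2], [-2, -3, 6]]
M³ = [[13, 16, -26], [-4, -5, 6], [-7, -11, 16]]

[[13, 16, -26], [-4, -5, 6], [-7, -11, 16]]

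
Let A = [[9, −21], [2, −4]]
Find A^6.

[[4719, −13965], [1330, −3926]]

tr A = 5 and det A = 6, so the characteristic polynomial is λ² − (5)λ + (6) with roots 2 and 3.
Eigenvectors give P = [[3, 7], [1, 2]] with P⁻¹ = [[−2, 7], [1, −3]], and A = P·diag(2, 3)·P⁻¹.
Then A^6 = P·diag(64, 729)·P⁻¹ = [[192, 5103], [64, 1458]] · [[−2, 7], [1, −3]] = [[4719, −13965], [1330, −3926]].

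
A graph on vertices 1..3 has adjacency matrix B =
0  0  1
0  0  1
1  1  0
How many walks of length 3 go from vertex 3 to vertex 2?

The number of length-3 walks from vertex 3 to vertex 2 is entry (3,2) of B³, where B is the adjacency matrix.
B² = [[1, 1, 0], [1, 1, 0], [0, 0, 2]]
B³ = [[0, 0, 2], [0, 0, 2], [2, 2, 0]]

2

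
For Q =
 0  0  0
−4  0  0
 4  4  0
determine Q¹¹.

[[0, 0, 0], [0, 0, 0], [0, 0, 0]]

Q is strictly triangular, hence nilpotent: Q³ = 0, so Q¹¹ = 0.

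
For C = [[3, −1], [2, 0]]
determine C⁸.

tr C = 3 and det C = 2, so the characteristic polynomial is λ² − (3)λ + (2) with roots 2 and 1.
Eigenvectors give P = [[1, −1], [1, −2]] with P⁻¹ = [[2, −1], [1, −1]], and C = P·diag(2, 1)·P⁻¹.
Then C⁸ = P·diag(256, 1)·P⁻¹ = [[256, −1], [256, −2]] · [[2, −1], [1, −1]] = [[511, −255], [510, −254]].

[[511, −255], [510, −254]]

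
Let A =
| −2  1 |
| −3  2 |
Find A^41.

[[−2, 1], [−3, 2]]

A² = I (check: tr A = 0 and det A = −1), so A^41 = A since 41 is odd.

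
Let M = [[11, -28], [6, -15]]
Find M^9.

[[118091, -275548], [59046, -137775]]

tr M = -4 and det M = 3, so the characteristic polynomial is λ² − (-4)λ + (3) with roots -1 and -3.
Eigenvectors give P = [[7, 2], [3, 1]] with P⁻¹ = [[1, -2], [-3, 7]], and M = P·diag(-1, -3)·P⁻¹.
Then M^9 = P·diag(-1, -19683)·P⁻¹ = [[-7, -39366], [-3, -19683]] · [[1, -2], [-3, 7]] = [[118091, -275548], [59046, -137775]].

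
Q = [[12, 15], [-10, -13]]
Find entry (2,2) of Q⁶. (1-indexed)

tr Q = -1 and det Q = -6, so the characteristic polynomial is λ² − (-1)λ + (-6) with roots 2 and -3.
Eigenvectors give P = [[3, 1], [-2, -1]] with P⁻¹ = [[1, 1], [-2, -3]], and Q = P·diag(2, -3)·P⁻¹.
Then Q⁶ = P·diag(64, 729)·P⁻¹ = [[192, 729], [-128, -729]] · [[1, 1], [-2, -3]] = [[-1266, -1995], [1330, 2059]].

2059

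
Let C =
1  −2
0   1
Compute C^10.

C = I + N where N = [[0, −2], [0, 0]] is strictly upper-triangular, so N^2 = 0.
(I + N)^10 = I + 10·N = [[1, −20], [0, 1]].

[[1, −20], [0, 1]]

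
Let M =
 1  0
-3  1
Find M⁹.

M = I + N where N = [[0, 0], [-3, 0]] is strictly lower-triangular, so N² = 0.
(I + N)⁹ = I + 9·N = [[1, 0], [-27, 1]].

[[1, 0], [-27, 1]]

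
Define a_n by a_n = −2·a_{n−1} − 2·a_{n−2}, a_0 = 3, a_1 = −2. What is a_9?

−32

With companion matrix Q = [[−2, −2], [1, 0]], [a_n, a_{n−1}]ᵀ = Q·[a_{n−1}, a_{n−2}]ᵀ, so [a_9, a_8]ᵀ = Q⁸·[a_1, a_0]ᵀ.
Q⁸ = [[16, 0], [0, 16]], giving [a_9, a_8]ᵀ = [[−32], [48]].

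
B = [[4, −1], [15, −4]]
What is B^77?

B² = I (check: tr B = 0 and det B = −1), so B^77 = B since 77 is odd.

[[4, −1], [15, −4]]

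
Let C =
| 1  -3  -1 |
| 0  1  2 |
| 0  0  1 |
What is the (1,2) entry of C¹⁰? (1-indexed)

-30

C = I + N where N = [[0, -3, -1], [0, 0, 2], [0, 0, 0]] is strictly upper-triangular, so N³ = 0.
(I + N)¹⁰ = I + 10·N + 45·N² = [[1, -30, -280], [0, 1, 20], [0, 0, 1]].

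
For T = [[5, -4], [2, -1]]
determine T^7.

tr T = 4 and det T = 3, so the characteristic polynomial is λ² − (4)λ + (3) with roots 1 and 3.
Eigenvectors give P = [[-1, -2], [-1, -1]] with P⁻¹ = [[1, -2], [-1, 1]], and T = P·diag(1, 3)·P⁻¹.
Then T^7 = P·diag(1, 2187)·P⁻¹ = [[-1, -4374], [-1, -2187]] · [[1, -2], [-1, 1]] = [[4373, -4372], [2186, -2185]].

[[4373, -4372], [2186, -2185]]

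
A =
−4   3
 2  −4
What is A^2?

[[22, −24], [−16, 22]]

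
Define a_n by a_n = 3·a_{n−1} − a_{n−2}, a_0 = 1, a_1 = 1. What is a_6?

89

With companion matrix Q = [[3, −1], [1, 0]], [a_n, a_{n−1}]ᵀ = Q·[a_{n−1}, a_{n−2}]ᵀ, so [a_6, a_5]ᵀ = Q⁵·[a_1, a_0]ᵀ.
Q⁵ = [[144, −55], [55, −21]], giving [a_6, a_5]ᵀ = [[89], [34]].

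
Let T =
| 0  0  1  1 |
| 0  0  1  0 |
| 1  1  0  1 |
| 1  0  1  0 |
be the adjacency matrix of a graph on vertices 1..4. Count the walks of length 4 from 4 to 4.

7

The number of length-4 walks from vertex 4 to vertex 4 is entry (4,4) of T^4, where T is the adjacency matrix.
T^2 = [[2, 1, 1, 1], [1, 1, 0, 1], [1, 0, 3, 1], [1, 1, 1, 2]]
T^3 = [[2, 1, 4, 3], [1, 0, 3, 1], [4, 3, 2, 4], [3, 1, 4, 2]]
T^4 = [[7, 4, 6, 6], [4, 3, 2, 4], [6, 2, 11, 6], [6, 4, 6, 7]]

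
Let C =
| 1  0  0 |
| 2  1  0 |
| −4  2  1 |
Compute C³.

[[1, 0, 0], [6, 1, 0], [0, 6, 1]]

C = I + N where N = [[0, 0, 0], [2, 0, 0], [−4, 2, 0]] is strictly lower-triangular, so N³ = 0.
(I + N)³ = I + 3·N + 3·N² = [[1, 0, 0], [6, 1, 0], [0, 6, 1]].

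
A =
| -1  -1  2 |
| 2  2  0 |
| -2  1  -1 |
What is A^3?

[[15, 3, -6], [-6, 6, 0], [6, -3, 15]]

A^2 = [[-5, 1, -4], [2, 2, 4], [6, 3, -3]]
A^3 = [[15, 3, -6], [-6, 6, 0], [6, -3, 15]]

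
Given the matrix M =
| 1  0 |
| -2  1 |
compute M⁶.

M = I + N where N = [[0, 0], [-2, 0]] is strictly lower-triangular, so N² = 0.
(I + N)⁶ = I + 6·N = [[1, 0], [-12, 1]].

[[1, 0], [-12, 1]]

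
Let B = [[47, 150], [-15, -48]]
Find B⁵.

[[2507, 8250], [-825, -2718]]

tr B = -1 and det B = -6, so the characteristic polynomial is λ² − (-1)λ + (-6) with roots -3 and 2.
Eigenvectors give P = [[3, -10], [-1, 3]] with P⁻¹ = [[-3, -10], [-1, -3]], and B = P·diag(-3, 2)·P⁻¹.
Then B⁵ = P·diag(-243, 32)·P⁻¹ = [[-729, -320], [243, 96]] · [[-3, -10], [-1, -3]] = [[2507, 8250], [-825, -2718]].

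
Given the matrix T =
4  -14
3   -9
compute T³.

tr T = -5 and det T = 6, so the characteristic polynomial is λ² − (-5)λ + (6) with roots -3 and -2.
Eigenvectors give P = [[-2, -7], [-1, -3]] with P⁻¹ = [[3, -7], [-1, 2]], and T = P·diag(-3, -2)·P⁻¹.
Then T³ = P·diag(-27, -8)·P⁻¹ = [[54, 56], [27, 24]] · [[3, -7], [-1, 2]] = [[106, -266], [57, -141]].

[[106, -266], [57, -141]]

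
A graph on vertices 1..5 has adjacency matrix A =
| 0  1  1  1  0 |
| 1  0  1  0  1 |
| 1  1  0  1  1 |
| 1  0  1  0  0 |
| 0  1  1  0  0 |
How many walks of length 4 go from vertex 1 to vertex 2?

14

The number of length-4 walks from vertex 1 to vertex 2 is entry (1,2) of A⁴, where A is the adjacency matrix.
A² = [[3, 1, 2, 1, 2], [1, 3, 2, 2, 1], [2, 2, 4, 1, 1], [1, 2, 1, 2, 1], [2, 1, 1, 1, 2]]
A³ = [[4, 7, 7, 5, 3], [7, 4, 7, 3, 5], [7, 7, 6, 6, 6], [5, 3, 6, 2, 3], [3, 5, 6, 3, 2]]
A⁴ = [[19, 14, 19, 11, 14], [14, 19, 19, 14, 11], [19, 19, 26, 13, 13], [11, 14, 13, 11, 9], [14, 11, 13, 9, 11]]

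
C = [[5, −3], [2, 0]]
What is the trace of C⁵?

tr C = 5 and det C = 6, so the characteristic polynomial is λ² − (5)λ + (6) with roots 3 and 2.
Eigenvectors give P = [[3, −1], [2, −1]] with P⁻¹ = [[1, −1], [2, −3]], and C = P·diag(3, 2)·P⁻¹.
Then C⁵ = P·diag(243, 32)·P⁻¹ = [[729, −32], [486, −32]] · [[1, −1], [2, −3]] = [[665, −633], [422, −390]].

275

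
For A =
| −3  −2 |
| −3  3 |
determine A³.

[[−45, −30], [−45, 45]]

A² = [[15, 0], [0, 15]]
A³ = [[−45, −30], [−45, 45]]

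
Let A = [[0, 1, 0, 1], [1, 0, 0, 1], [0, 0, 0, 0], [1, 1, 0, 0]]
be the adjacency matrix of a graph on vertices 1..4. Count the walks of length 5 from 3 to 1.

The number of length-5 walks from vertex 3 to vertex 1 is entry (3,1) of A^5, where A is the adjacency matrix.
A^2 = [[2, 1, 0, 1], [1, 2, 0, 1], [0, 0, 0, 0], [1, 1, 0, 2]]
A^3 = [[2, 3, 0, 3], [3, 2, 0, 3], [0, 0, 0, 0], [3, 3, 0, 2]]
A^4 = [[6, 5, 0, 5], [5, 6, 0, 5], [0, 0, 0, 0], [5, 5, 0, 6]]
A^5 = [[10, 11, 0, 11], [11, 10, 0, 11], [0, 0, 0, 0], [11, 11, 0, 10]]

0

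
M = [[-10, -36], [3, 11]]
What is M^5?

[[-100, -396], [33, 131]]

tr M = 1 and det M = -2, so the characteristic polynomial is λ² − (1)λ + (-2) with roots -1 and 2.
Eigenvectors give P = [[4, -3], [-1, 1]] with P⁻¹ = [[1, 3], [1, 4]], and M = P·diag(-1, 2)·P⁻¹.
Then M^5 = P·diag(-1, 32)·P⁻¹ = [[-4, -96], [1, 32]] · [[1, 3], [1, 4]] = [[-100, -396], [33, 131]].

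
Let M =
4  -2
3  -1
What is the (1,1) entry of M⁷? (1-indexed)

tr M = 3 and det M = 2, so the characteristic polynomial is λ² − (3)λ + (2) with roots 2 and 1.
Eigenvectors give P = [[1, -2], [1, -3]] with P⁻¹ = [[3, -2], [1, -1]], and M = P·diag(2, 1)·P⁻¹.
Then M⁷ = P·diag(128, 1)·P⁻¹ = [[128, -2], [128, -3]] · [[3, -2], [1, -1]] = [[382, -254], [381, -253]].

382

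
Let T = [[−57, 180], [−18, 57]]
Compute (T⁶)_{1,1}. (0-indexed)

tr T = 0 and det T = −9, so the characteristic polynomial is λ² − (0)λ + (−9) with roots 3 and −3.
Eigenvectors give P = [[3, 10], [1, 3]] with P⁻¹ = [[−3, 10], [1, −3]], and T = P·diag(3, −3)·P⁻¹.
Then T⁶ = P·diag(729, 729)·P⁻¹ = [[2187, 7290], [729, 2187]] · [[−3, 10], [1, −3]] = [[729, 0], [0, 729]].

729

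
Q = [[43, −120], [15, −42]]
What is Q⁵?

tr Q = 1 and det Q = −6, so the characteristic polynomial is λ² − (1)λ + (−6) with roots 3 and −2.
Eigenvectors give P = [[3, −8], [1, −3]] with P⁻¹ = [[3, −8], [1, −3]], and Q = P·diag(3, −2)·P⁻¹.
Then Q⁵ = P·diag(243, −32)·P⁻¹ = [[729, 256], [243, 96]] · [[3, −8], [1, −3]] = [[2443, −6600], [825, −2232]].

[[2443, −6600], [825, −2232]]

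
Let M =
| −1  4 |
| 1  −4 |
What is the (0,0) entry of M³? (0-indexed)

−25

M² = [[5, −20], [−5, 20]]
M³ = [[−25, 100], [25, −100]]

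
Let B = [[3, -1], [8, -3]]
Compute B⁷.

B² = I (check: tr B = 0 and det B = -1), so B⁷ = B since 7 is odd.

[[3, -1], [8, -3]]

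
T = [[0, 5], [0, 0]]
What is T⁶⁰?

[[0, 0], [0, 0]]

T is strictly triangular, hence nilpotent: T² = 0, so T⁶⁰ = 0.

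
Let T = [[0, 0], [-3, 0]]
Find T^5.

[[0, 0], [0, 0]]

T is strictly triangular, hence nilpotent: T^2 = 0, so T^5 = 0.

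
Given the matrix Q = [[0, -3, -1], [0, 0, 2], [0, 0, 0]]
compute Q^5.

Q is strictly triangular, hence nilpotent: Q^3 = 0, so Q^5 = 0.

[[0, 0, 0], [0, 0, 0], [0, 0, 0]]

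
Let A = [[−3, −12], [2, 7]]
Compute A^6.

tr A = 4 and det A = 3, so the characteristic polynomial is λ² − (4)λ + (3) with roots 1 and 3.
Eigenvectors give P = [[3, −2], [−1, 1]] with P⁻¹ = [[1, 2], [1, 3]], and A = P·diag(1, 3)·P⁻¹.
Then A^6 = P·diag(1, 729)·P⁻¹ = [[3, −1458], [−1, 729]] · [[1, 2], [1, 3]] = [[−1455, −4368], [728, 2185]].

[[−1455, −4368], [728, 2185]]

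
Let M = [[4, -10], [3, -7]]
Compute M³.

[[34, -70], [21, -43]]

tr M = -3 and det M = 2, so the characteristic polynomial is λ² − (-3)λ + (2) with roots -2 and -1.
Eigenvectors give P = [[-5, -2], [-3, -1]] with P⁻¹ = [[1, -2], [-3, 5]], and M = P·diag(-2, -1)·P⁻¹.
Then M³ = P·diag(-8, -1)·P⁻¹ = [[40, 2], [24, 1]] · [[1, -2], [-3, 5]] = [[34, -70], [21, -43]].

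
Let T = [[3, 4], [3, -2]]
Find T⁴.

[[453, 148], [111, 268]]

T² = [[21, 4], [3, 16]]
T³ = [[75, 76], [57, -20]]
T⁴ = [[453, 148], [111, 268]]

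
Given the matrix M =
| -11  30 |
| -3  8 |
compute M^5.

[[-311, 930], [-93, 278]]

tr M = -3 and det M = 2, so the characteristic polynomial is λ² − (-3)λ + (2) with roots -1 and -2.
Eigenvectors give P = [[3, 10], [1, 3]] with P⁻¹ = [[-3, 10], [1, -3]], and M = P·diag(-1, -2)·P⁻¹.
Then M^5 = P·diag(-1, -32)·P⁻¹ = [[-3, -320], [-1, -96]] · [[-3, 10], [1, -3]] = [[-311, 930], [-93, 278]].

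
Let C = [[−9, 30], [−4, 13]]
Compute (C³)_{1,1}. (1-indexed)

tr C = 4 and det C = 3, so the characteristic polynomial is λ² − (4)λ + (3) with roots 1 and 3.
Eigenvectors give P = [[3, −5], [1, −2]] with P⁻¹ = [[2, −5], [1, −3]], and C = P·diag(1, 3)·P⁻¹.
Then C³ = P·diag(1, 27)·P⁻¹ = [[3, −135], [1, −54]] · [[2, −5], [1, −3]] = [[−129, 390], [−52, 157]].

−129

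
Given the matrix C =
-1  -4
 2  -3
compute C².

[[-7, 16], [-8, 1]]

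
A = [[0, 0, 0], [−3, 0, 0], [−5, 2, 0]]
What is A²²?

A is strictly triangular, hence nilpotent: A³ = 0, so A²² = 0.

[[0, 0, 0], [0, 0, 0], [0, 0, 0]]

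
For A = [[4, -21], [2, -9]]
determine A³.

tr A = -5 and det A = 6, so the characteristic polynomial is λ² − (-5)λ + (6) with roots -3 and -2.
Eigenvectors give P = [[3, 7], [1, 2]] with P⁻¹ = [[-2, 7], [1, -3]], and A = P·diag(-3, -2)·P⁻¹.
Then A³ = P·diag(-27, -8)·P⁻¹ = [[-81, -56], [-27, -16]] · [[-2, 7], [1, -3]] = [[106, -399], [38, -141]].

[[106, -399], [38, -141]]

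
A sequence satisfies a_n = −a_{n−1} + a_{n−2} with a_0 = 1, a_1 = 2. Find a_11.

With companion matrix A = [[−1, 1], [1, 0]], [a_n, a_{n−1}]ᵀ = A·[a_{n−1}, a_{n−2}]ᵀ, so [a_11, a_10]ᵀ = A^10·[a_1, a_0]ᵀ.
A^10 = [[89, −55], [−55, 34]], giving [a_11, a_10]ᵀ = [[123], [−76]].

123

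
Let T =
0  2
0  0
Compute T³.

T is strictly triangular, hence nilpotent: T² = 0, so T³ = 0.

[[0, 0], [0, 0]]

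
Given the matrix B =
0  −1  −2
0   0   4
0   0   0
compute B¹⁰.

B is strictly triangular, hence nilpotent: B³ = 0, so B¹⁰ = 0.

[[0, 0, 0], [0, 0, 0], [0, 0, 0]]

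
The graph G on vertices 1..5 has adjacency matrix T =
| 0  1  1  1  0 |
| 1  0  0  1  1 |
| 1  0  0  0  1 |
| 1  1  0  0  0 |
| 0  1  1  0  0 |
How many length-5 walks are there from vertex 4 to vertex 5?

The number of length-5 walks from vertex 4 to vertex 5 is entry (4,5) of T⁵, where T is the adjacency matrix.
T² = [[3, 1, 0, 1, 2], [1, 3, 2, 1, 0], [0, 2, 2, 1, 0], [1, 1, 1, 2, 1], [2, 0, 0, 1, 2]]
T³ = [[2, 6, 5, 4, 1], [6, 2, 1, 4, 5], [5, 1, 0, 2, 4], [4, 4, 2, 2, 2], [1, 5, 4, 2, 0]]
T⁴ = [[15, 7, 3, 8, 11], [7, 15, 11, 8, 3], [3, 11, 9, 6, 1], [8, 8, 6, 8, 6], [11, 3, 1, 6, 9]]
T⁵ = [[18, 34, 26, 22, 10], [34, 18, 10, 22, 26], [26, 10, 4, 14, 20], [22, 22, 14, 16, 14], [10, 26, 20, 14, 4]]

14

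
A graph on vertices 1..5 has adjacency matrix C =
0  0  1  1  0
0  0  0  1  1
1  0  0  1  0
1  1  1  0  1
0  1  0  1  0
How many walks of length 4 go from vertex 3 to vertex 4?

9

The number of length-4 walks from vertex 3 to vertex 4 is entry (3,4) of C⁴, where C is the adjacency matrix.
C² = [[2, 1, 1, 1, 1], [1, 2, 1, 1, 1], [1, 1, 2, 1, 1], [1, 1, 1, 4, 1], [1, 1, 1, 1, 2]]
C³ = [[2, 2, 3, 5, 2], [2, 2, 2, 5, 3], [3, 2, 2, 5, 2], [5, 5, 5, 4, 5], [2, 3, 2, 5, 2]]
C⁴ = [[8, 7, 7, 9, 7], [7, 8, 7, 9, 7], [7, 7, 8, 9, 7], [9, 9, 9, 20, 9], [7, 7, 7, 9, 8]]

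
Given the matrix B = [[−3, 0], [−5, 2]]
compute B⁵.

[[−243, 0], [−275, 32]]

tr B = −1 and det B = −6, so the characteristic polynomial is λ² − (−1)λ + (−6) with roots −3 and 2.
Eigenvectors give P = [[1, 0], [1, −1]] with P⁻¹ = [[1, 0], [1, −1]], and B = P·diag(−3, 2)·P⁻¹.
Then B⁵ = P·diag(−243, 32)·P⁻¹ = [[−243, 0], [−243, −32]] · [[1, 0], [1, −1]] = [[−243, 0], [−275, 32]].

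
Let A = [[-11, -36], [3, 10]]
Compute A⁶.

[[253, 756], [-63, -188]]

tr A = -1 and det A = -2, so the characteristic polynomial is λ² − (-1)λ + (-2) with roots -2 and 1.
Eigenvectors give P = [[-4, 3], [1, -1]] with P⁻¹ = [[-1, -3], [-1, -4]], and A = P·diag(-2, 1)·P⁻¹.
Then A⁶ = P·diag(64, 1)·P⁻¹ = [[-256, 3], [64, -1]] · [[-1, -3], [-1, -4]] = [[253, 756], [-63, -188]].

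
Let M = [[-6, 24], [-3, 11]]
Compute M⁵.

[[-1656, 5064], [-633, 1931]]

tr M = 5 and det M = 6, so the characteristic polynomial is λ² − (5)λ + (6) with roots 2 and 3.
Eigenvectors give P = [[3, -8], [1, -3]] with P⁻¹ = [[3, -8], [1, -3]], and M = P·diag(2, 3)·P⁻¹.
Then M⁵ = P·diag(32, 243)·P⁻¹ = [[96, -1944], [32, -729]] · [[3, -8], [1, -3]] = [[-1656, 5064], [-633, 1931]].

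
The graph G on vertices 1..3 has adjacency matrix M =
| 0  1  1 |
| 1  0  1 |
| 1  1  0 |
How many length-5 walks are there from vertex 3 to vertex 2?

11

The number of length-5 walks from vertex 3 to vertex 2 is entry (3,2) of M⁵, where M is the adjacency matrix.
M² = [[2, 1, 1], [1, 2, 1], [1, 1, 2]]
M³ = [[2, 3, 3], [3, 2, 3], [3, 3, 2]]
M⁴ = [[6, 5, 5], [5, 6, 5], [5, 5, 6]]
M⁵ = [[10, 11, 11], [11, 10, 11], [11, 11, 10]]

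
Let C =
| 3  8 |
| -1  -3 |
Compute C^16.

[[1, 0], [0, 1]]

C² = I (check: tr C = 0 and det C = -1), so C^16 = I since 16 is even.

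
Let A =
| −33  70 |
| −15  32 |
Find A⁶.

[[4719, −9310], [1995, −3926]]

tr A = −1 and det A = −6, so the characteristic polynomial is λ² − (−1)λ + (−6) with roots −3 and 2.
Eigenvectors give P = [[7, 2], [3, 1]] with P⁻¹ = [[1, −2], [−3, 7]], and A = P·diag(−3, 2)·P⁻¹.
Then A⁶ = P·diag(729, 64)·P⁻¹ = [[5103, 128], [2187, 64]] · [[1, −2], [−3, 7]] = [[4719, −9310], [1995, −3926]].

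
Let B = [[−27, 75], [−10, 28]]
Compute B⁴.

[[−309, 975], [−130, 406]]

tr B = 1 and det B = −6, so the characteristic polynomial is λ² − (1)λ + (−6) with roots 3 and −2.
Eigenvectors give P = [[−5, 3], [−2, 1]] with P⁻¹ = [[1, −3], [2, −5]], and B = P·diag(3, −2)·P⁻¹.
Then B⁴ = P·diag(81, 16)·P⁻¹ = [[−405, 48], [−162, 16]] · [[1, −3], [2, −5]] = [[−309, 975], [−130, 406]].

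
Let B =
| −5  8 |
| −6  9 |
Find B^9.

tr B = 4 and det B = 3, so the characteristic polynomial is λ² − (4)λ + (3) with roots 3 and 1.
Eigenvectors give P = [[1, −4], [1, −3]] with P⁻¹ = [[−3, 4], [−1, 1]], and B = P·diag(3, 1)·P⁻¹.
Then B^9 = P·diag(19683, 1)·P⁻¹ = [[19683, −4], [19683, −3]] · [[−3, 4], [−1, 1]] = [[−59045, 78728], [−59046, 78729]].

[[−59045, 78728], [−59046, 78729]]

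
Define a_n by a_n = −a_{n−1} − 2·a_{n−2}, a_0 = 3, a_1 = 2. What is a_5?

−20

With companion matrix B = [[−1, −2], [1, 0]], [a_n, a_{n−1}]ᵀ = B·[a_{n−1}, a_{n−2}]ᵀ, so [a_5, a_4]ᵀ = B⁴·[a_1, a_0]ᵀ.
B⁴ = [[−1, −6], [3, 2]], giving [a_5, a_4]ᵀ = [[−20], [12]].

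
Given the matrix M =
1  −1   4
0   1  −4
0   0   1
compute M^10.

[[1, −10, 220], [0, 1, −40], [0, 0, 1]]

M = I + N where N = [[0, −1, 4], [0, 0, −4], [0, 0, 0]] is strictly upper-triangular, so N^3 = 0.
(I + N)^10 = I + 10·N + 45·N^2 = [[1, −10, 220], [0, 1, −40], [0, 0, 1]].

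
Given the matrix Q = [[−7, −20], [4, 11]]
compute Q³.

[[−103, −260], [52, 131]]

tr Q = 4 and det Q = 3, so the characteristic polynomial is λ² − (4)λ + (3) with roots 3 and 1.
Eigenvectors give P = [[2, −5], [−1, 2]] with P⁻¹ = [[−2, −5], [−1, −2]], and Q = P·diag(3, 1)·P⁻¹.
Then Q³ = P·diag(27, 1)·P⁻¹ = [[54, −5], [−27, 2]] · [[−2, −5], [−1, −2]] = [[−103, −260], [52, 131]].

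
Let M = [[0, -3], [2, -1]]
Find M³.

[[6, 15], [-10, 11]]

M² = [[-6, 3], [-2, -5]]
M³ = [[6, 15], [-10, 11]]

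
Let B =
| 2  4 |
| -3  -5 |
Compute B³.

tr B = -3 and det B = 2, so the characteristic polynomial is λ² − (-3)λ + (2) with roots -1 and -2.
Eigenvectors give P = [[4, -1], [-3, 1]] with P⁻¹ = [[1, 1], [3, 4]], and B = P·diag(-1, -2)·P⁻¹.
Then B³ = P·diag(-1, -8)·P⁻¹ = [[-4, 8], [3, -8]] · [[1, 1], [3, 4]] = [[20, 28], [-21, -29]].

[[20, 28], [-21, -29]]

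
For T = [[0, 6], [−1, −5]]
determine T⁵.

tr T = −5 and det T = 6, so the characteristic polynomial is λ² − (−5)λ + (6) with roots −2 and −3.
Eigenvectors give P = [[−3, 2], [1, −1]] with P⁻¹ = [[−1, −2], [−1, −3]], and T = P·diag(−2, −3)·P⁻¹.
Then T⁵ = P·diag(−32, −243)·P⁻¹ = [[96, −486], [−32, 243]] · [[−1, −2], [−1, −3]] = [[390, 1266], [−211, −665]].

[[390, 1266], [−211, −665]]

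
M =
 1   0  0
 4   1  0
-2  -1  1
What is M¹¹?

[[1, 0, 0], [44, 1, 0], [-242, -11, 1]]

M = I + N where N = [[0, 0, 0], [4, 0, 0], [-2, -1, 0]] is strictly lower-triangular, so N³ = 0.
(I + N)¹¹ = I + 11·N + 55·N² = [[1, 0, 0], [44, 1, 0], [-242, -11, 1]].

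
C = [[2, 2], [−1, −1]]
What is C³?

C² = C (a projection; rank 1, trace 1), so C³ = C.

[[2, 2], [−1, −1]]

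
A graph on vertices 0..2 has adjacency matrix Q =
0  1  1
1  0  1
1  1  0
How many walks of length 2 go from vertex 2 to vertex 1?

1

The number of length-2 walks from vertex 2 to vertex 1 is entry (2,1) of Q^2, where Q is the adjacency matrix.
Q^2 = [[2, 1, 1], [1, 2, 1], [1, 1, 2]]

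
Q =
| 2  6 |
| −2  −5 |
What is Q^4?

[[−44, −90], [30, 61]]

tr Q = −3 and det Q = 2, so the characteristic polynomial is λ² − (−3)λ + (2) with roots −1 and −2.
Eigenvectors give P = [[−2, −3], [1, 2]] with P⁻¹ = [[−2, −3], [1, 2]], and Q = P·diag(−1, −2)·P⁻¹.
Then Q^4 = P·diag(1, 16)·P⁻¹ = [[−2, −48], [1, 32]] · [[−2, −3], [1, 2]] = [[−44, −90], [30, 61]].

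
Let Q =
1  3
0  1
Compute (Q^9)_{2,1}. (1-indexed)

0

Q = I + N where N = [[0, 3], [0, 0]] is strictly upper-triangular, so N^2 = 0.
(I + N)^9 = I + 9·N = [[1, 27], [0, 1]].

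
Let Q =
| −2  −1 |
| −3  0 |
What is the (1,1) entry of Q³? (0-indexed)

−6

Q² = [[7, 2], [6, 3]]
Q³ = [[−20, −7], [−21, −6]]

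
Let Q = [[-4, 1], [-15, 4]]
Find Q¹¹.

Q² = I (check: tr Q = 0 and det Q = -1), so Q¹¹ = Q since 11 is odd.

[[-4, 1], [-15, 4]]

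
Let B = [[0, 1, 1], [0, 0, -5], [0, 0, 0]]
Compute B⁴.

B is strictly triangular, hence nilpotent: B³ = 0, so B⁴ = 0.

[[0, 0, 0], [0, 0, 0], [0, 0, 0]]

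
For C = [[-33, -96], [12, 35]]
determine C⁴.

tr C = 2 and det C = -3, so the characteristic polynomial is λ² − (2)λ + (-3) with roots -1 and 3.
Eigenvectors give P = [[-3, -8], [1, 3]] with P⁻¹ = [[-3, -8], [1, 3]], and C = P·diag(-1, 3)·P⁻¹.
Then C⁴ = P·diag(1, 81)·P⁻¹ = [[-3, -648], [1, 243]] · [[-3, -8], [1, 3]] = [[-639, -1920], [240, 721]].

[[-639, -1920], [240, 721]]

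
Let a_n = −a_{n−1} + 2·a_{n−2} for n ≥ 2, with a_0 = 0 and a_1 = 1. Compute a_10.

With companion matrix M = [[−1, 2], [1, 0]], [a_n, a_{n−1}]ᵀ = M·[a_{n−1}, a_{n−2}]ᵀ, so [a_10, a_9]ᵀ = M^9·[a_1, a_0]ᵀ.
M^9 = [[−341, 342], [171, −170]], giving [a_10, a_9]ᵀ = [[−341], [171]].

−341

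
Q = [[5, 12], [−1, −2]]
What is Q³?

[[29, 84], [−7, −20]]

tr Q = 3 and det Q = 2, so the characteristic polynomial is λ² − (3)λ + (2) with roots 1 and 2.
Eigenvectors give P = [[−3, 4], [1, −1]] with P⁻¹ = [[1, 4], [1, 3]], and Q = P·diag(1, 2)·P⁻¹.
Then Q³ = P·diag(1, 8)·P⁻¹ = [[−3, 32], [1, −8]] · [[1, 4], [1, 3]] = [[29, 84], [−7, −20]].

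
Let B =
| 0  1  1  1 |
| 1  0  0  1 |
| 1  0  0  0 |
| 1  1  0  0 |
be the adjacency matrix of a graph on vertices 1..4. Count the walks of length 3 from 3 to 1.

The number of length-3 walks from vertex 3 to vertex 1 is entry (3,1) of B³, where B is the adjacency matrix.
B² = [[3, 1, 0, 1], [1, 2, 1, 1], [0, 1, 1, 1], [1, 1, 1, 2]]
B³ = [[2, 4, 3, 4], [4, 2, 1, 3], [3, 1, 0, 1], [4, 3, 1, 2]]

3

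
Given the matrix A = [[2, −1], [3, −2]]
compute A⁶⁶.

[[1, 0], [0, 1]]

A² = I (check: tr A = 0 and det A = −1), so A⁶⁶ = I since 66 is even.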